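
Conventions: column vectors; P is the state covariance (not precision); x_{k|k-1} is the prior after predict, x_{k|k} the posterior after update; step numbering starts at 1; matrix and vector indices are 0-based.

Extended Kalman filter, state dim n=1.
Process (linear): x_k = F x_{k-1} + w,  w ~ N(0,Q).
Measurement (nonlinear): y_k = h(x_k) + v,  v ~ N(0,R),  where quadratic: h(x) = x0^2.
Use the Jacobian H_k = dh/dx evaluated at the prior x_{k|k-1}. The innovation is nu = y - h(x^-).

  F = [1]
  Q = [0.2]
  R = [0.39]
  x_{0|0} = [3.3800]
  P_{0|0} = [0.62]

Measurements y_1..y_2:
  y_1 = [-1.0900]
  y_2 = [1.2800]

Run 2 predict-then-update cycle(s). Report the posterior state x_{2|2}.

step 1: x^-=[3.3800]  P^-=[0.8200]  H_jac=[6.7600]  S=[37.8620]  K=[0.1464]  nu=[-12.5144]  x^+=[1.5478]  P^+=[0.0084]
step 2: x^-=[1.5478]  P^-=[0.2084]  H_jac=[3.0957]  S=[2.3876]  K=[0.2703]  nu=[-1.1158]  x^+=[1.2463]  P^+=[0.0340]

x_post = [1.2463]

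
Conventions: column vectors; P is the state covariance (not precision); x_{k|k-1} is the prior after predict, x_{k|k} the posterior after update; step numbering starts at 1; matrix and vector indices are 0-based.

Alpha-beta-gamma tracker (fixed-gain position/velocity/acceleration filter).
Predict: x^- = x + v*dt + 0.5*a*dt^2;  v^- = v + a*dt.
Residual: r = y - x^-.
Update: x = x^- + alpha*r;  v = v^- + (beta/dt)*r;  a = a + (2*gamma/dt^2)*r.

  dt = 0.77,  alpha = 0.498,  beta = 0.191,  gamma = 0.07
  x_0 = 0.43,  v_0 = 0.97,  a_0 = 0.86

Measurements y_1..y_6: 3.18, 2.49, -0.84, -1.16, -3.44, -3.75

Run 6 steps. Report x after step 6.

x_post = -3.9030

step 1: x_pred=1.4318  r=1.7482  x^+=2.3024  v^+=2.0658  a^+=1.2728
step 2: x_pred=4.2704  r=-1.7804  x^+=3.3838  v^+=2.6042  a^+=0.8524
step 3: x_pred=5.6417  r=-6.4817  x^+=2.4138  v^+=1.6528  a^+=-0.6781
step 4: x_pred=3.4854  r=-4.6454  x^+=1.1720  v^+=-0.0217  a^+=-1.7750
step 5: x_pred=0.6291  r=-4.0691  x^+=-1.3973  v^+=-2.3978  a^+=-2.7359
step 6: x_pred=-4.0547  r=0.3047  x^+=-3.9030  v^+=-4.4289  a^+=-2.6639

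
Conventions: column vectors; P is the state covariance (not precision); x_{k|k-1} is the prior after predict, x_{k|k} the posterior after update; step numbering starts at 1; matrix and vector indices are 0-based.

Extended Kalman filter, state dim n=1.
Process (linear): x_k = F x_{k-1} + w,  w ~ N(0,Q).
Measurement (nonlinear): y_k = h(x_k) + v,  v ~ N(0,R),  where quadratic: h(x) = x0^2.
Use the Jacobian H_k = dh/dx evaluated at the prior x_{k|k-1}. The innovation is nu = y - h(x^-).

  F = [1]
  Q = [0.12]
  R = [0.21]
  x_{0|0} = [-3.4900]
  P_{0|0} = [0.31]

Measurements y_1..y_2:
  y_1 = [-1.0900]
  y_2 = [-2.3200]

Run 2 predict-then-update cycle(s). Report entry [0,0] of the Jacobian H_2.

H_jac[0,0] = -3.2154

step 1: x^-=[-3.4900]  P^-=[0.4300]  H_jac=[-6.9800]  S=[21.1598]  K=[-0.1418]  nu=[-13.2701]  x^+=[-1.6077]  P^+=[0.0043]
step 2: x^-=[-1.6077]  P^-=[0.1243]  H_jac=[-3.2154]  S=[1.4948]  K=[-0.2673]  nu=[-4.9047]  x^+=[-0.2966]  P^+=[0.0175]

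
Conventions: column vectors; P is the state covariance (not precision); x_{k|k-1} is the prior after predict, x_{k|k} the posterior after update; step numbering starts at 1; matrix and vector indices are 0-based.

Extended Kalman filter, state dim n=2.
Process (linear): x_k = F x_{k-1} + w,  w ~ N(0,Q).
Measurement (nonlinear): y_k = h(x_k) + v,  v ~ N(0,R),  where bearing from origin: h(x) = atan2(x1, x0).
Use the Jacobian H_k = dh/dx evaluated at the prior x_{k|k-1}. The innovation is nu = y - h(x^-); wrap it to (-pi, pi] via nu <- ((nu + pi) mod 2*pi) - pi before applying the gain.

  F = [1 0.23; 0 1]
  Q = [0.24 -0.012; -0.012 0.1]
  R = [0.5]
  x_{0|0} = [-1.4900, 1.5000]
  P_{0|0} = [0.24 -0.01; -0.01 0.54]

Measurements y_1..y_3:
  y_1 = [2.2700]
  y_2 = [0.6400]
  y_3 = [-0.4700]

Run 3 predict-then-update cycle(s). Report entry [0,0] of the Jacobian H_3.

step 1: x^-=[-1.1450, 1.5000]  P^-=[0.5040 0.1022; 0.1022 0.6400]  H_jac=[-0.4212 -0.3215]  S=[0.6833]  K=[-0.3588; -0.3642]  nu=[0.0472]  x^+=[-1.1619, 1.4828]  P^+=[0.4160 0.0129; 0.0129 0.5494]
step 2: x^-=[-0.8209, 1.4828]  P^-=[0.6910 0.1273; 0.1273 0.6494]  H_jac=[-0.5162 -0.2858]  S=[0.7747]  K=[-0.5074; -0.3243]  nu=[-1.4364]  x^+=[-0.0921, 1.9487]  P^+=[0.4916 -0.0002; -0.0002 0.5679]
step 3: x^-=[0.3561, 1.9487]  P^-=[0.7615 0.1184; 0.1184 0.6679]  H_jac=[-0.4966 0.0907]  S=[0.6826]  K=[-0.5382; 0.0027]  nu=[-1.8600]  x^+=[1.3573, 1.9438]  P^+=[0.5638 0.1194; 0.1194 0.6679]

H_jac[0,0] = -0.4966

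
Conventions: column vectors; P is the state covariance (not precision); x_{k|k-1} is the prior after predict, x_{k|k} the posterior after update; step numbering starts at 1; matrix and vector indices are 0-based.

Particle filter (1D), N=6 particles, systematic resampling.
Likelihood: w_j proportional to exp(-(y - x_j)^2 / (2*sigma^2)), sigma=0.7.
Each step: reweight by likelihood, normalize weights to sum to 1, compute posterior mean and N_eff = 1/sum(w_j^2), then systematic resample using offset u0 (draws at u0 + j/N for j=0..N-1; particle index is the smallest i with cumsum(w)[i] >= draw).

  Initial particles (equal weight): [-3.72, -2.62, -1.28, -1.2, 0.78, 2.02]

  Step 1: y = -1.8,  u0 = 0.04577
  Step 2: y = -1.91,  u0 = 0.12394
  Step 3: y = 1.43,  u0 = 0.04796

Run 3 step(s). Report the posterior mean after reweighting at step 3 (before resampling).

post_mean = -1.2315

step 1: w=[0.0117, 0.2544, 0.3834, 0.3499, 0.0006, 0.0000]  mean=-1.6204  Neff=2.9915  idx=[1, 1, 2, 2, 3, 3]
step 2: w=[0.1605, 0.1605, 0.1790, 0.1790, 0.1605, 0.1605]  mean=-1.6844  Neff=5.9835  idx=[0, 1, 2, 3, 4, 5]
step 3: w=[0.0000, 0.0000, 0.1963, 0.1963, 0.3036, 0.3036]  mean=-1.2315  Neff=3.8242  idx=[2, 3, 3, 4, 5, 5]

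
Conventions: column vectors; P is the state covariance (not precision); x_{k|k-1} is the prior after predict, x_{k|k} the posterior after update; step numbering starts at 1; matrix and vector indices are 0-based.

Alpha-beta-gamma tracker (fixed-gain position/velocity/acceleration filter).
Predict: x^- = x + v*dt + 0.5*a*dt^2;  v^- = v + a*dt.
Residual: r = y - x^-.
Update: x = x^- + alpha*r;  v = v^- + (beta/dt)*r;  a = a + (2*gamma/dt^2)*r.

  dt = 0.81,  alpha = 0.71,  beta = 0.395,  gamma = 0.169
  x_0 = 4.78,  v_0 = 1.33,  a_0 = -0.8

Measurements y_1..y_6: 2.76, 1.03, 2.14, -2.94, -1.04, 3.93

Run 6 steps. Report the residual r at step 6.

resid = 8.1396

step 1: x_pred=5.5949  r=-2.8349  x^+=3.5821  v^+=-0.7004  a^+=-2.2604
step 2: x_pred=2.2732  r=-1.2432  x^+=1.3905  v^+=-3.1376  a^+=-2.9009
step 3: x_pred=-2.1026  r=4.2426  x^+=0.9096  v^+=-3.4184  a^+=-0.7153
step 4: x_pred=-2.0939  r=-0.8461  x^+=-2.6946  v^+=-4.4104  a^+=-1.1511
step 5: x_pred=-6.6447  r=5.6047  x^+=-2.6654  v^+=-2.6097  a^+=1.7362
step 6: x_pred=-4.2096  r=8.1396  x^+=1.5695  v^+=2.7660  a^+=5.9295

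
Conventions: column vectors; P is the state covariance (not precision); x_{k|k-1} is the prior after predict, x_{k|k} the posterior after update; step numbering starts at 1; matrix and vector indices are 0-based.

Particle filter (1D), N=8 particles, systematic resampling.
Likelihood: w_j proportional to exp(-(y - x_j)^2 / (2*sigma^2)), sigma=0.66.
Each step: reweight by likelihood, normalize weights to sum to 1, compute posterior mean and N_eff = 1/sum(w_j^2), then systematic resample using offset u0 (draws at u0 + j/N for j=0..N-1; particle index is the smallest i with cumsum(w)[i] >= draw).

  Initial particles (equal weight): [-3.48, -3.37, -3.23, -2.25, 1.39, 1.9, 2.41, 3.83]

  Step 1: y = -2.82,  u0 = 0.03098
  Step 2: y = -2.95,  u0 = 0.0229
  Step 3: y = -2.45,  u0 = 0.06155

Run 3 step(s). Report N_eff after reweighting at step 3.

N_eff = 6.8099

step 1: w=[0.2146, 0.2500, 0.2917, 0.2437, 0.0000, 0.0000, 0.0000, 0.0000]  mean=-3.0799  Neff=3.9520  idx=[0, 0, 1, 1, 2, 2, 3, 3]
step 2: w=[0.1197, 0.1197, 0.1350, 0.1350, 0.1511, 0.1511, 0.0942, 0.0942]  mean=-3.1431  Neff=7.7813  idx=[0, 1, 2, 3, 4, 4, 5, 6]
step 3: w=[0.0779, 0.0779, 0.0997, 0.0997, 0.1310, 0.1310, 0.1310, 0.2516]  mean=-3.0503  Neff=6.8099  idx=[0, 2, 3, 4, 5, 6, 7, 7]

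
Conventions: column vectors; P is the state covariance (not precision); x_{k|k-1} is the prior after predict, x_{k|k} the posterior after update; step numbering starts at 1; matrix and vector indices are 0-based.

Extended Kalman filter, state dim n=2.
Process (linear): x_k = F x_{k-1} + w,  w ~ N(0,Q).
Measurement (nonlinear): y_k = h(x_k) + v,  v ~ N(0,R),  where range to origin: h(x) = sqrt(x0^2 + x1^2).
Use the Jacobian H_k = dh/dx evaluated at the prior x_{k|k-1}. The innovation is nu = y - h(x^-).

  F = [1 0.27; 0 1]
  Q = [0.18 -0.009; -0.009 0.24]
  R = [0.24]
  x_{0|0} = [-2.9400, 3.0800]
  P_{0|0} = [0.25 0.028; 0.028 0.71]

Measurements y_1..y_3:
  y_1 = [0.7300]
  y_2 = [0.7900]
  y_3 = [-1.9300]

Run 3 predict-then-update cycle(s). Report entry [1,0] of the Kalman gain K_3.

step 1: x^-=[-2.1084, 3.0800]  P^-=[0.4969 0.2107; 0.2107 0.9500]  H_jac=[-0.5649 0.8252]  S=[0.8490]  K=[-0.1258; 0.7832]  nu=[-3.0025]  x^+=[-1.7307, 0.7285]  P^+=[0.4834 0.2943; 0.2943 0.4293]
step 2: x^-=[-1.5340, 0.7285]  P^-=[0.8537 0.4013; 0.4013 0.6693]  H_jac=[-0.9033 0.4290]  S=[0.7488]  K=[-0.8000; -0.1006]  nu=[-0.9082]  x^+=[-0.8074, 0.8199]  P^+=[0.3745 0.3410; 0.3410 0.6617]
step 3: x^-=[-0.5861, 0.8199]  P^-=[0.7869 0.5107; 0.5107 0.9017]  H_jac=[-0.5815 0.8135]  S=[0.6197]  K=[-0.0680; 0.7045]  nu=[-2.9378]  x^+=[-0.3863, -1.2499]  P^+=[0.7840 0.5403; 0.5403 0.5941]

K[1,0] = 0.7045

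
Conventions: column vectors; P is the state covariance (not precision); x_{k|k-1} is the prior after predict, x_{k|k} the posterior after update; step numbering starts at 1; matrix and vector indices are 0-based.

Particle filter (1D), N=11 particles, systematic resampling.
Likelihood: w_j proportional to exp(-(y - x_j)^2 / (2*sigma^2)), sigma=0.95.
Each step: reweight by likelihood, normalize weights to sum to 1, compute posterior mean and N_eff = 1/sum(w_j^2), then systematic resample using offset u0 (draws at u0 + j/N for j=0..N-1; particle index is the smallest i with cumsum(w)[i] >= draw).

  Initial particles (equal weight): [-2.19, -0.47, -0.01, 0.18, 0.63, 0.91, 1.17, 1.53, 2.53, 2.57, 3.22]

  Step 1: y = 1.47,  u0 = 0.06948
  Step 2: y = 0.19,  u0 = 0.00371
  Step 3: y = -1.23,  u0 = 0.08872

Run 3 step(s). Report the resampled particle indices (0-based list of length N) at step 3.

step 1: w=[0.0001, 0.0225, 0.0539, 0.0721, 0.1226, 0.1523, 0.1724, 0.1809, 0.0973, 0.0927, 0.0332]  mean=1.2872  Neff=7.7854  idx=[2, 4, 4, 5, 6, 6, 7, 7, 8, 9, 10]
step 2: w=[0.1766, 0.1622, 0.1622, 0.1355, 0.1061, 0.1061, 0.0668, 0.0668, 0.0087, 0.0078, 0.0011]  mean=0.8243  Neff=7.4755  idx=[0, 0, 1, 1, 2, 2, 3, 4, 4, 5, 6]
step 3: w=[0.2606, 0.2606, 0.0874, 0.0874, 0.0874, 0.0874, 0.0470, 0.0244, 0.0244, 0.0244, 0.0087]  mean=0.3571  Neff=5.8660  idx=[0, 0, 1, 1, 1, 2, 3, 4, 5, 6, 10]

resampled_idx = [0, 0, 1, 1, 1, 2, 3, 4, 5, 6, 10]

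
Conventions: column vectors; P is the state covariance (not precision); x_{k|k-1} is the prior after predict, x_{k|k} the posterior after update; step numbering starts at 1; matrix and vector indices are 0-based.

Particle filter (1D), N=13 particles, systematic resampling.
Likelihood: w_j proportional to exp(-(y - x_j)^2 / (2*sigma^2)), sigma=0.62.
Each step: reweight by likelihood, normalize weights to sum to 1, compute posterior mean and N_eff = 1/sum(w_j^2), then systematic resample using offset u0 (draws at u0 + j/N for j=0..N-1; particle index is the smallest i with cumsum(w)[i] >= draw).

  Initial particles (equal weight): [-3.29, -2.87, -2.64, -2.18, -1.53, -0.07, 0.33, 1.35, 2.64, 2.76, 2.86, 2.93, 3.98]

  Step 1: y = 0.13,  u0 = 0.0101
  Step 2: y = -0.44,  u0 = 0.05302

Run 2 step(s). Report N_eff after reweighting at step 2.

N_eff = 10.7552

step 1: w=[0.0000, 0.0000, 0.0000, 0.0005, 0.0134, 0.4581, 0.4581, 0.0696, 0.0001, 0.0001, 0.0000, 0.0000, 0.0000]  mean=0.1922  Neff=2.3542  idx=[4, 5, 5, 5, 5, 5, 5, 6, 6, 6, 6, 6, 7]
step 2: w=[0.0282, 0.1107, 0.1107, 0.1107, 0.1107, 0.1107, 0.1107, 0.0612, 0.0612, 0.0612, 0.0612, 0.0612, 0.0020]  mean=0.0140  Neff=10.7552  idx=[1, 1, 2, 3, 4, 4, 5, 6, 6, 7, 9, 10, 11]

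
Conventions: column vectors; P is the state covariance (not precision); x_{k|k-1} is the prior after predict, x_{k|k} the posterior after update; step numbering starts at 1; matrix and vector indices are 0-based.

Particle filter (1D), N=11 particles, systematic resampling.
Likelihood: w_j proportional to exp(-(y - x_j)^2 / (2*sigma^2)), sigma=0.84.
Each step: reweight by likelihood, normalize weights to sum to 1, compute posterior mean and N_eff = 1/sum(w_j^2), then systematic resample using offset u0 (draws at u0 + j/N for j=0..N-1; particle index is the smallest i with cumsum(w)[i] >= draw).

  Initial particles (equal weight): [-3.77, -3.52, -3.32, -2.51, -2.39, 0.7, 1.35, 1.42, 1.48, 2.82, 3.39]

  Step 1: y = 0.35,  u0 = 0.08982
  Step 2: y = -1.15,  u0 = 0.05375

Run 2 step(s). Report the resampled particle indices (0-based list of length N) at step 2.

resampled_idx = [0, 0, 1, 1, 1, 2, 2, 3, 3, 4, 7]

step 1: w=[0.0000, 0.0000, 0.0000, 0.0013, 0.0021, 0.4020, 0.2159, 0.1948, 0.1774, 0.0058, 0.0006]  mean=1.1219  Neff=3.6017  idx=[5, 5, 5, 5, 6, 6, 7, 7, 8, 8, 9]
step 2: w=[0.2152, 0.2152, 0.2152, 0.2152, 0.0290, 0.0290, 0.0226, 0.0226, 0.0181, 0.0181, 0.0000]  mean=0.7985  Neff=5.3042  idx=[0, 0, 1, 1, 1, 2, 2, 3, 3, 4, 7]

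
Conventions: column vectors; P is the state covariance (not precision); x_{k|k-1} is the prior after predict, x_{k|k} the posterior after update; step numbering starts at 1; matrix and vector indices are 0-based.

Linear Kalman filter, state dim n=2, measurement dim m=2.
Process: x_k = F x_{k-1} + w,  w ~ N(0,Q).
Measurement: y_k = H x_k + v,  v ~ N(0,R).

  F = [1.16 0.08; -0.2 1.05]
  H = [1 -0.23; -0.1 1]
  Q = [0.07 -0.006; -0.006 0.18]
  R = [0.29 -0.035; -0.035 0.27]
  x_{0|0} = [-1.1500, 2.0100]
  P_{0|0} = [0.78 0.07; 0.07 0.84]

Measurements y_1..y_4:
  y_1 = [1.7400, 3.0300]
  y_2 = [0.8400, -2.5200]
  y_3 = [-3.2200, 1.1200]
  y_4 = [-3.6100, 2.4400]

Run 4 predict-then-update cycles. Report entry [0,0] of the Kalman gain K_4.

step 1: x^-=[-1.1732, 2.3405]  P^-=[1.1379 -0.0323; -0.0323 1.1079]  S=[1.5014 -0.4366; -0.4366 1.3957]  K=[0.8057 0.1474; 0.0443 0.8100]  nu=[3.4515, 0.5722]  x^+=[1.6921, 2.9570]  P^+=[0.2366 0.0353; 0.0353 0.2207]
step 2: x^-=[2.1994, 2.7664]  P^-=[0.3963 0.0000; 0.0000 0.4179]  S=[0.7084 -0.1707; -0.1707 0.6919]  K=[0.5802 0.0859; 0.0106 0.6066]  nu=[-0.7232, -5.0664]  x^+=[1.3446, -0.3148]  P^+=[0.1698 0.0199; 0.0199 0.1654]
step 3: x^-=[1.5346, -0.5994]  P^-=[0.3032 -0.0076; -0.0076 0.3608]  S=[0.6158 -0.1561; -0.1561 0.6354]  K=[0.5120 0.0661; -0.0031 0.5683]  nu=[-4.8924, 1.8729]  x^+=[-0.8466, 0.4800]  P^+=[0.1496 0.0149; 0.0149 0.1550]
step 4: x^-=[-0.9437, 0.6733]  P^-=[0.2750 -0.0098; -0.0098 0.3507]  S=[0.5881 -0.1532; -0.1532 0.6254]  K=[0.4871 0.0597; -0.0078 0.5604]  nu=[-2.5115, 1.6724]  x^+=[-2.0671, 1.6301]  P^+=[0.1422 0.0133; 0.0133 0.1529]

K[0,0] = 0.4871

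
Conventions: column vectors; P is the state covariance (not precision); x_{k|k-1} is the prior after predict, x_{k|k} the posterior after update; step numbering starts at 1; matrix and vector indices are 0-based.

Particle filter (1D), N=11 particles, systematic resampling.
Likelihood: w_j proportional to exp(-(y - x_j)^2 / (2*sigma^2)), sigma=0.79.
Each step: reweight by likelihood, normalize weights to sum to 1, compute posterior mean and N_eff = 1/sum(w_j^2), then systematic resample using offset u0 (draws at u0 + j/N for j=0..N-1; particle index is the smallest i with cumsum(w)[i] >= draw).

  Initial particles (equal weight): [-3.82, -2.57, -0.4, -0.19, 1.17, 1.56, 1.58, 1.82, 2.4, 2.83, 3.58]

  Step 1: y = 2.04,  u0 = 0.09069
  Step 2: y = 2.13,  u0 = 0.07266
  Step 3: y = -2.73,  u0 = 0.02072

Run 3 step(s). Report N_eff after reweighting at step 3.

N_eff = 5.6306

step 1: w=[0.0000, 0.0000, 0.0017, 0.0038, 0.1120, 0.1708, 0.1734, 0.1976, 0.1852, 0.1246, 0.0307]  mean=1.9369  Neff=6.1863  idx=[4, 5, 5, 6, 6, 7, 7, 8, 8, 9, 10]
step 2: w=[0.0584, 0.0941, 0.0941, 0.0958, 0.0958, 0.1131, 0.1131, 0.1152, 0.1152, 0.0825, 0.0227]  mean=1.9439  Neff=10.1082  idx=[1, 2, 3, 4, 4, 5, 6, 7, 8, 8, 10]
step 3: w=[0.2026, 0.2026, 0.1765, 0.1765, 0.1765, 0.0321, 0.0321, 0.0004, 0.0004, 0.0004, 0.0000]  mean=1.5882  Neff=5.6306  idx=[0, 0, 0, 1, 1, 2, 2, 3, 3, 4, 4]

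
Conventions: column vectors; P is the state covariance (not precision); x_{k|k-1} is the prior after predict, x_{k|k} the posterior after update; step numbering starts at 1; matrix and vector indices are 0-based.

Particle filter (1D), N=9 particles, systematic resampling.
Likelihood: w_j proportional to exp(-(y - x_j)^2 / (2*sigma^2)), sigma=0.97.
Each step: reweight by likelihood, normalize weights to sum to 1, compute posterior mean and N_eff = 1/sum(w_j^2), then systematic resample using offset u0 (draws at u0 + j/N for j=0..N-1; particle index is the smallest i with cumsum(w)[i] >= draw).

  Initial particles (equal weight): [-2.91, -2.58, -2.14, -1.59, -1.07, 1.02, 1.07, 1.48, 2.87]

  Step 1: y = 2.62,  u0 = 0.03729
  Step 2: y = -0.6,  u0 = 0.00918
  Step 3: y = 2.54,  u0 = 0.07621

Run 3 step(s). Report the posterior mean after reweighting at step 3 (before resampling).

post_mean = 1.1954

step 1: w=[0.0000, 0.0000, 0.0000, 0.0000, 0.0004, 0.1280, 0.1391, 0.2500, 0.4825]  mean=2.0337  Neff=3.0209  idx=[5, 6, 6, 7, 7, 8, 8, 8, 8]
step 2: w=[0.2726, 0.2497, 0.2497, 0.1103, 0.1103, 0.0018, 0.0018, 0.0018, 0.0018]  mean=1.1600  Neff=4.4766  idx=[0, 0, 0, 1, 1, 2, 2, 3, 4]
step 3: w=[0.0902, 0.0902, 0.0902, 0.0976, 0.0976, 0.0976, 0.0976, 0.1694, 0.1694]  mean=1.1954  Neff=8.3364  idx=[0, 2, 3, 4, 5, 6, 7, 8, 8]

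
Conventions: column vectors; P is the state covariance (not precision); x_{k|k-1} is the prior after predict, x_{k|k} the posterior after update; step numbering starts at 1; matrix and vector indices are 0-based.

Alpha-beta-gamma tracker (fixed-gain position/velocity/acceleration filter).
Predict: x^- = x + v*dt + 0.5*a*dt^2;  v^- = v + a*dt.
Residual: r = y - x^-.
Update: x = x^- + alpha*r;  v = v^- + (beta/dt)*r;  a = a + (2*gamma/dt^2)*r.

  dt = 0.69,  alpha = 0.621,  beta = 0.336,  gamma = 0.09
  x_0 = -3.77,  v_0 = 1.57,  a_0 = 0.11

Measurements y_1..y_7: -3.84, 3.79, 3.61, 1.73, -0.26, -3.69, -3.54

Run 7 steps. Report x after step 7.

x_post = -4.5636

step 1: x_pred=-2.6605  r=-1.1795  x^+=-3.3930  v^+=1.0715  a^+=-0.3359
step 2: x_pred=-2.7336  r=6.5236  x^+=1.3176  v^+=4.0164  a^+=2.1305
step 3: x_pred=4.5961  r=-0.9861  x^+=3.9837  v^+=5.0063  a^+=1.7576
step 4: x_pred=7.8565  r=-6.1265  x^+=4.0519  v^+=3.2357  a^+=-0.5586
step 5: x_pred=6.1516  r=-6.4116  x^+=2.1700  v^+=-0.2719  a^+=-2.9827
step 6: x_pred=1.2724  r=-4.9624  x^+=-1.8093  v^+=-4.7464  a^+=-4.8588
step 7: x_pred=-6.2409  r=2.7009  x^+=-4.5636  v^+=-6.7837  a^+=-3.8377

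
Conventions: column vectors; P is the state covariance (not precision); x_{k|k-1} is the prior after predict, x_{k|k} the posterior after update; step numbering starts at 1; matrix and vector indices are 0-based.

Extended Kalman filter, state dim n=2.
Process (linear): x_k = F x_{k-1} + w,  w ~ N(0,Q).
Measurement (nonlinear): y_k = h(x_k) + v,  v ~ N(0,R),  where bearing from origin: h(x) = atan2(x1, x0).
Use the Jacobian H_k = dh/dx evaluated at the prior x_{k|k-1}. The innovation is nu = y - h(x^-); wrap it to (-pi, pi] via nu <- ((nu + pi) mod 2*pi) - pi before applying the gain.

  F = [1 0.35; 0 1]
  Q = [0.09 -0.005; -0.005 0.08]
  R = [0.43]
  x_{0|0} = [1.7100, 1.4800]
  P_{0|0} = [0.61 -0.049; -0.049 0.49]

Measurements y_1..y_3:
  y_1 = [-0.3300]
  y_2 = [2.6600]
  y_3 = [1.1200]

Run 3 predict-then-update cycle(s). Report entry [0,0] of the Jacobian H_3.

H_jac[0,0] = -0.1237

step 1: x^-=[2.2280, 1.4800]  P^-=[0.7257 0.1175; 0.1175 0.5700]  H_jac=[-0.2069 0.3114]  S=[0.5012]  K=[-0.2265; 0.3057]  nu=[-0.9163]  x^+=[2.4356, 1.1999]  P^+=[0.7000 0.1522; 0.1522 0.5232]
step 2: x^-=[2.8555, 1.1999]  P^-=[0.9606 0.3303; 0.3303 0.6032]  H_jac=[-0.1251 0.2976]  S=[0.4739]  K=[-0.0461; 0.2917]  nu=[2.2622]  x^+=[2.7513, 1.8597]  P^+=[0.9596 0.3367; 0.3367 0.5629]
step 3: x^-=[3.4022, 1.8597]  P^-=[1.3543 0.5287; 0.5287 0.6429]  H_jac=[-0.1237 0.2263]  S=[0.4540]  K=[-0.1055; 0.1764]  nu=[0.6198]  x^+=[3.3369, 1.9690]  P^+=[1.3492 0.5371; 0.5371 0.6287]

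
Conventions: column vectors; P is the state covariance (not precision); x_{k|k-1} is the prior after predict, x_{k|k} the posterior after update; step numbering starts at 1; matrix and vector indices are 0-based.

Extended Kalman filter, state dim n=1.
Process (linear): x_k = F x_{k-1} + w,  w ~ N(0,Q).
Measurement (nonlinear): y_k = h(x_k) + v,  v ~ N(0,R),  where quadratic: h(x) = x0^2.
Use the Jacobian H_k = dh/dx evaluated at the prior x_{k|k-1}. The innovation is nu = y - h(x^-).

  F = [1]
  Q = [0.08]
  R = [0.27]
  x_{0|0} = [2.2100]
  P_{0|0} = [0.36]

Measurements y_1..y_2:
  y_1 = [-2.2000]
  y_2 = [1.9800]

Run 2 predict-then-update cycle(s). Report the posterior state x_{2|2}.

x_post = [1.0969]

step 1: x^-=[2.2100]  P^-=[0.4400]  H_jac=[4.4200]  S=[8.8660]  K=[0.2194]  nu=[-7.0841]  x^+=[0.6561]  P^+=[0.0134]
step 2: x^-=[0.6561]  P^-=[0.0934]  H_jac=[1.3121]  S=[0.4308]  K=[0.2845]  nu=[1.5496]  x^+=[1.0969]  P^+=[0.0585]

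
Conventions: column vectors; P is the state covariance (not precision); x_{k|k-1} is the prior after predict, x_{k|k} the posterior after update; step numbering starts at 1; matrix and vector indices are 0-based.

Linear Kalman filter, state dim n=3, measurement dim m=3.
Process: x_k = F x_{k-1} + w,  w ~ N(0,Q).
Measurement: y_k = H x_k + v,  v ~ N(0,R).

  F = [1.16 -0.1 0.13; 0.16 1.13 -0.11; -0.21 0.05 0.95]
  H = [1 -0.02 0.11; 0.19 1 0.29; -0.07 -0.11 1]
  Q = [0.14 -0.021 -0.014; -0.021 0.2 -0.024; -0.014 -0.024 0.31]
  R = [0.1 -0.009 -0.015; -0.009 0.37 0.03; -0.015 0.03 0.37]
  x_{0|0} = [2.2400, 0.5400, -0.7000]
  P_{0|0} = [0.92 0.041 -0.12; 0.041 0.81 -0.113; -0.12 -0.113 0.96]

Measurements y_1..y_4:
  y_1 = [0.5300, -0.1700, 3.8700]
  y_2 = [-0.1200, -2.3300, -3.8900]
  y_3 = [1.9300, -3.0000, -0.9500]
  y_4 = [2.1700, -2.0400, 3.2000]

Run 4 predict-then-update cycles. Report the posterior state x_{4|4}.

x_post = [1.9157, -2.8529, 1.1259]

step 1: x^-=[2.4534, 1.0456, -1.1084]  P^-=[1.3595 0.0926 -0.2393; 0.0926 1.3166 -0.2606; -0.2393 -0.2606 1.2553]  S=[1.4200 0.2537 -0.2084; 0.2537 1.6989 -0.0702; -0.2084 -0.0702 1.7401]  K=[0.9204 0.0247 -0.0869; -0.1407 0.7526 -0.2232; 0.0322 0.0605 0.7538]  nu=[-1.7806, -1.3603, 5.2652]  x^+=[0.3236, -0.9028, 2.7207]  P^+=[0.0973 -0.0088 -0.0394; -0.0088 0.2827 -0.0274; -0.0394 -0.0274 0.2745]
step 2: x^-=[0.8194, -1.2676, 2.4716]  P^-=[0.2692 -0.0504 -0.0458; -0.0504 0.5718 -0.0741; -0.0458 -0.0741 0.5760]  S=[0.3687 -0.0230 -0.0068; -0.0230 0.9327 0.0556; -0.0068 0.0556 0.9762]  K=[0.7188 0.0077 -0.0560; -0.1563 0.5860 -0.1712; 0.0662 0.0562 0.5989]  nu=[-1.2366, -1.9348, -6.4437]  x^+=[0.2763, -1.1049, -1.5785]  P^+=[0.0754 -0.0117 -0.0273; -0.0117 0.2211 -0.0199; -0.0273 -0.0199 0.2182]
step 3: x^-=[0.2257, -1.0307, -1.6128]  P^-=[0.2424 -0.0505 -0.0350; -0.0505 0.4886 -0.0602; -0.0350 -0.0602 0.5200]  S=[0.3435 -0.0236 -0.0010; -0.0236 0.8531 0.0642; -0.0010 0.0642 0.9145]  K=[0.6977 0.0060 -0.0504; -0.1576 0.5486 -0.1594; 0.0738 0.0572 0.5746]  nu=[1.8611, -1.5445, 0.5652]  x^+=[1.4865, -2.2614, -1.2391]  P^+=[0.0730 -0.0122 -0.0252; -0.0122 0.2072 -0.0182; -0.0252 -0.0182 0.2095]
step 4: x^-=[1.7894, -2.1813, -1.6023]  P^-=[0.2395 -0.0498 -0.0333; -0.0498 0.4700 -0.0577; -0.0333 -0.0577 0.5113]  S=[0.3408 -0.0226 -0.0003; -0.0226 0.8356 0.0664; -0.0003 0.0664 0.9048]  K=[0.6953 0.0060 -0.0495; -0.1567 0.5394 -0.1567; 0.0749 0.0575 0.5705]  nu=[0.5132, 0.2660, 4.6877]  x^+=[1.9157, -2.8529, 1.1259]  P^+=[0.0727 -0.0121 -0.0248; -0.0121 0.2038 -0.0179; -0.0248 -0.0179 0.2080]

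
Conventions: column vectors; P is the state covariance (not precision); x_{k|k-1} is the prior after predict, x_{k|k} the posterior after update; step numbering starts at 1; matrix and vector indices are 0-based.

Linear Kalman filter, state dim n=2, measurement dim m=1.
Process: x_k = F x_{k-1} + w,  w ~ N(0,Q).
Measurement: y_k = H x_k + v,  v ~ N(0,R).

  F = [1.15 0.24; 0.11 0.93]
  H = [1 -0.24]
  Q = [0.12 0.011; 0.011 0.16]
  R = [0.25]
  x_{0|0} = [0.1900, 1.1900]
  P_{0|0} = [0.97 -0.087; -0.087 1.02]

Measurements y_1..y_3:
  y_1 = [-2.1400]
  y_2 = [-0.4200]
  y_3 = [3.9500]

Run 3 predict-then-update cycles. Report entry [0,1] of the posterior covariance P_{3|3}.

step 1: x^-=[0.5041, 1.1276]  P^-=[1.4136 0.2660; 0.2660 1.0361]  S=[1.5955]  K=[0.8459; 0.0109]  nu=[-2.3735]  x^+=[-1.5037, 1.1018]  P^+=[0.2718 0.2513; 0.2513 1.0359]
step 2: x^-=[-1.4648, 0.8593]  P^-=[0.6779 0.5521; 0.5521 1.1107]  S=[0.7269]  K=[0.7503; 0.3928]  nu=[1.2510]  x^+=[-0.5261, 1.3506]  P^+=[0.2687 0.3378; 0.3378 0.9986]
step 3: x^-=[-0.2809, 1.1982]  P^-=[0.7193 0.6381; 0.6381 1.0960]  S=[0.7262]  K=[0.7797; 0.5165]  nu=[4.5185]  x^+=[3.2421, 3.5320]  P^+=[0.2779 0.3457; 0.3457 0.9023]

P_post[0,1] = 0.3457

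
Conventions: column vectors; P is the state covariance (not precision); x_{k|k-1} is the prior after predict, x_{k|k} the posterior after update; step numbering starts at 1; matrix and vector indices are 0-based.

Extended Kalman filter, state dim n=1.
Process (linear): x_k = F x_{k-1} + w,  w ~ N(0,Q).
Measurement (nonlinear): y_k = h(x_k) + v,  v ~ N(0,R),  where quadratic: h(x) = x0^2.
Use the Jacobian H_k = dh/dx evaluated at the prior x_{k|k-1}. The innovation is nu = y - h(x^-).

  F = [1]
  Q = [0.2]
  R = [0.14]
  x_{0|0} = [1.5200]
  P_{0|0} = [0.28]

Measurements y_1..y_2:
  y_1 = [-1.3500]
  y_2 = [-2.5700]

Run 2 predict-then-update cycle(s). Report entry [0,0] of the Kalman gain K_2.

K[0,0] = 0.6136

step 1: x^-=[1.5200]  P^-=[0.4800]  H_jac=[3.0400]  S=[4.5760]  K=[0.3189]  nu=[-3.6604]  x^+=[0.3528]  P^+=[0.0147]
step 2: x^-=[0.3528]  P^-=[0.2147]  H_jac=[0.7055]  S=[0.2469]  K=[0.6136]  nu=[-2.6944]  x^+=[-1.3004]  P^+=[0.1218]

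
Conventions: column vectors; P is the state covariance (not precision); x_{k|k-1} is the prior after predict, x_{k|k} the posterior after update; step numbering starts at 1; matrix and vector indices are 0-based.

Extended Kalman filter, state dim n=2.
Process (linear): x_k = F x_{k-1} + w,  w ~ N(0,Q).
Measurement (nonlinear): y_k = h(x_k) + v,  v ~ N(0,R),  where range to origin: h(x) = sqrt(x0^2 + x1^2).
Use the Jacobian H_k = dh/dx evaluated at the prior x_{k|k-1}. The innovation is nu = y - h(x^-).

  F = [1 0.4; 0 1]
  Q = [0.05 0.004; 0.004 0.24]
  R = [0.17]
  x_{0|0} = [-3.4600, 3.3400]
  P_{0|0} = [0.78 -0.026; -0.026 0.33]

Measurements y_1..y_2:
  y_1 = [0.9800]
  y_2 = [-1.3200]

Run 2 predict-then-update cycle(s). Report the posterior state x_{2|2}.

x_post = [-1.8324, -0.6190]

step 1: x^-=[-2.1240, 3.3400]  P^-=[0.8620 0.1100; 0.1100 0.5700]  H_jac=[-0.5366 0.8438]  S=[0.7245]  K=[-0.5104; 0.5824]  nu=[-2.9782]  x^+=[-0.6041, 1.6054]  P^+=[0.6733 0.3254; 0.3254 0.3242]
step 2: x^-=[0.0381, 1.6054]  P^-=[1.0355 0.4590; 0.4590 0.5642]  H_jac=[0.0237 0.9997]  S=[0.7563]  K=[0.6393; 0.7603]  nu=[-2.9259]  x^+=[-1.8324, -0.6190]  P^+=[0.7264 0.0915; 0.0915 0.1271]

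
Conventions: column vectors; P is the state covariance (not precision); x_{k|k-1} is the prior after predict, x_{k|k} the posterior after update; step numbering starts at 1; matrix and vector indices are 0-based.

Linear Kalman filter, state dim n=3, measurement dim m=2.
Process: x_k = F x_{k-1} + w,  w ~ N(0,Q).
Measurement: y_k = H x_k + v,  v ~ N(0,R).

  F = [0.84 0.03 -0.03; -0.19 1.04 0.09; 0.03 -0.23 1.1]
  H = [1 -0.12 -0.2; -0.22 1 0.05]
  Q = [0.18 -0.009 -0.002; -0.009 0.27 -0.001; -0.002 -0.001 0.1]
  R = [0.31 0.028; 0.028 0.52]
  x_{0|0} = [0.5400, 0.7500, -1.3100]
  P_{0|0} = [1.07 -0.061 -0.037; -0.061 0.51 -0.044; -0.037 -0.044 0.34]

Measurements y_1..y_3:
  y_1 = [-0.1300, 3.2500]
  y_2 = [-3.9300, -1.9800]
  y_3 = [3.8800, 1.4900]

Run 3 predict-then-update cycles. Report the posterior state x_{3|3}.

x_post = [0.7158, 0.8005, -3.0330]

step 1: x^-=[0.5154, 0.5595, -1.5973]  P^-=[0.9346 -0.2195 -0.0140; -0.2195 0.8801 -0.1418; -0.0140 -0.1418 0.5600]  S=[1.3312 -0.4862; -0.4862 1.5295]  K=[0.7041 -0.0546; -0.0033 0.6013; -0.1225 -0.1113]  nu=[-0.8977, 2.8838]  x^+=[-0.2740, 2.2966, -1.8084]  P^+=[0.2328 0.0397 0.0567; 0.0397 0.3251 -0.0756; 0.0567 -0.0756 0.5343]
step 2: x^-=[-0.1070, 2.2777, -2.5257]  P^-=[0.3443 0.0038 0.0257; 0.0038 0.6026 -0.1208; 0.0257 -0.1208 0.8054]  S=[0.6783 -0.0969; -0.0969 1.1270]  K=[0.4966 -0.0200; 0.0103 0.5295; -0.1915 -0.0930]  nu=[-4.0548, -4.1550]  x^+=[-2.0374, 0.0361, -1.3628]  P^+=[0.1747 0.0377 0.0840; 0.0377 0.2876 -0.0739; 0.0840 -0.0739 0.7742]
step 3: x^-=[-1.6695, 0.3020, -1.5685]  P^-=[0.3020 0.0117 0.0422; 0.0117 0.5620 -0.0917; 0.0422 -0.0917 1.0946]  S=[0.6398 -0.0820; -0.0820 1.0842]  K=[0.4549 -0.0142; 0.0072 0.5124; -0.2671 -0.0629]  nu=[5.2720, 0.8992]  x^+=[0.7158, 0.8005, -3.0330]  P^+=[0.1684 0.0366 0.1169; 0.0366 0.2780 -0.0668; 0.1169 -0.0668 1.0474]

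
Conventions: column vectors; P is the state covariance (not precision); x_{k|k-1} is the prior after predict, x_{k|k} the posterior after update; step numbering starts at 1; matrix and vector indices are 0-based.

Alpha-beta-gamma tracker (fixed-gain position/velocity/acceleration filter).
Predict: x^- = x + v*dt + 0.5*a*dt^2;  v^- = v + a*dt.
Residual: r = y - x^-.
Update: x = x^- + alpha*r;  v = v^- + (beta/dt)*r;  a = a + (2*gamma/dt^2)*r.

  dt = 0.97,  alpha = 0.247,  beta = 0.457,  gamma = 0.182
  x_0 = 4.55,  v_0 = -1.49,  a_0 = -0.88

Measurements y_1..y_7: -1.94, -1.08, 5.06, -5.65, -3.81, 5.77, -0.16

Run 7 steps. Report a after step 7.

step 1: x_pred=2.6907  r=-4.6307  x^+=1.5469  v^+=-4.5253  a^+=-2.6715
step 2: x_pred=-4.0994  r=3.0194  x^+=-3.3536  v^+=-5.6941  a^+=-1.5034
step 3: x_pred=-9.5841  r=14.6441  x^+=-5.9670  v^+=-0.2530  a^+=4.1619
step 4: x_pred=-4.2544  r=-1.3956  x^+=-4.5991  v^+=3.1266  a^+=3.6220
step 5: x_pred=0.1376  r=-3.9476  x^+=-0.8375  v^+=4.7801  a^+=2.0948
step 6: x_pred=4.7847  r=0.9853  x^+=5.0281  v^+=7.2762  a^+=2.4760
step 7: x_pred=13.2509  r=-13.4109  x^+=9.9384  v^+=3.3596  a^+=-2.7122

a_post = -2.7122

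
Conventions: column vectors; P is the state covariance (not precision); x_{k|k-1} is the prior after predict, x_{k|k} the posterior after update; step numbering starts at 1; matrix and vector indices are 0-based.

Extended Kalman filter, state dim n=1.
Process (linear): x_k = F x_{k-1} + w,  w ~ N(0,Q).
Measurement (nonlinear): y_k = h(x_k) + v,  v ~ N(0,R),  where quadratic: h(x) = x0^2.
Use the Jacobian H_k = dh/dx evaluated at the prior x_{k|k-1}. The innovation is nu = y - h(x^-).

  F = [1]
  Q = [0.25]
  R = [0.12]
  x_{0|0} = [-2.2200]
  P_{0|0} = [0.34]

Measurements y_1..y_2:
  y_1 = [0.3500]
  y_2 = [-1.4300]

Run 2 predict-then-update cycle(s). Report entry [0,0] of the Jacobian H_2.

step 1: x^-=[-2.2200]  P^-=[0.5900]  H_jac=[-4.4400]  S=[11.7510]  K=[-0.2229]  nu=[-4.5784]  x^+=[-1.1994]  P^+=[0.0060]
step 2: x^-=[-1.1994]  P^-=[0.2560]  H_jac=[-2.3987]  S=[1.5931]  K=[-0.3855]  nu=[-2.8685]  x^+=[-0.0936]  P^+=[0.0193]

H_jac[0,0] = -2.3987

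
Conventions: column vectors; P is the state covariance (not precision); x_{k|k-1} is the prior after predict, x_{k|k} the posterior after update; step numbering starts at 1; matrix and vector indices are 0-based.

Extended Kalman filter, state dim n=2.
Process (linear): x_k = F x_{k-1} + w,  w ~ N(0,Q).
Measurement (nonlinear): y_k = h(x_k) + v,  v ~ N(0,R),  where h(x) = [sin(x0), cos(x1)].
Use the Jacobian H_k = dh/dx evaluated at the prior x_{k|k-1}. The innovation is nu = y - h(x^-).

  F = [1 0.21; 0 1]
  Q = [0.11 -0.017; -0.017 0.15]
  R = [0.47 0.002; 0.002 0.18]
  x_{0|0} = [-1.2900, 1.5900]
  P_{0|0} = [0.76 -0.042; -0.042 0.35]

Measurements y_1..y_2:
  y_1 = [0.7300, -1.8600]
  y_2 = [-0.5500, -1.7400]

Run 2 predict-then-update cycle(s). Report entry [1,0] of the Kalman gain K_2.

K[1,0] = 0.0110

step 1: x^-=[-0.9561, 1.5900]  P^-=[0.8678 0.0145; 0.0145 0.5000]  H_jac=[0.5767 0.0000; 0.0000 -0.9998]  S=[0.7586 -0.0064; -0.0064 0.6798]  K=[0.6596 -0.0152; 0.0049 -0.7353]  nu=[1.5469, -1.8408]  x^+=[0.0921, 2.9511]  P^+=[0.5375 0.0014; 0.0014 0.1324]
step 2: x^-=[0.7119, 2.9511]  P^-=[0.6539 0.0122; 0.0122 0.2824]  H_jac=[0.7572 0.0000; 0.0000 -0.1894]  S=[0.8449 0.0002; 0.0002 0.1901]  K=[0.5860 -0.0129; 0.0110 -0.2813]  nu=[-1.2032, -0.7581]  x^+=[0.0165, 3.1510]  P^+=[0.3637 0.0061; 0.0061 0.2672]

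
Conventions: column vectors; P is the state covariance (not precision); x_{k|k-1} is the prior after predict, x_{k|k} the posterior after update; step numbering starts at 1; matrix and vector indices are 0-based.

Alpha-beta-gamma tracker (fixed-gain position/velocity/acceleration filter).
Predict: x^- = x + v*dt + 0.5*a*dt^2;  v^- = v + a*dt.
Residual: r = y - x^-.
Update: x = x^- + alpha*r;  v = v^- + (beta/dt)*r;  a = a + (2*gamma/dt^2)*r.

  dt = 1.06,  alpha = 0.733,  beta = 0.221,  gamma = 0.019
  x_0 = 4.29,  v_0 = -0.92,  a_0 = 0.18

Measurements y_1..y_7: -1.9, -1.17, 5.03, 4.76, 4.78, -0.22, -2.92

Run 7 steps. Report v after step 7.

step 1: x_pred=3.4159  r=-5.3159  x^+=-0.4806  v^+=-1.8375  a^+=0.0002
step 2: x_pred=-2.4283  r=1.2583  x^+=-1.5060  v^+=-1.5749  a^+=0.0428
step 3: x_pred=-3.1514  r=8.1814  x^+=2.8456  v^+=0.1761  a^+=0.3195
step 4: x_pred=3.2117  r=1.5483  x^+=4.3466  v^+=0.8376  a^+=0.3718
step 5: x_pred=5.4433  r=-0.6633  x^+=4.9571  v^+=1.0934  a^+=0.3494
step 6: x_pred=6.3124  r=-6.5324  x^+=1.5242  v^+=0.1018  a^+=0.1285
step 7: x_pred=1.7042  r=-4.6242  x^+=-1.6853  v^+=-0.7261  a^+=-0.0279

v_post = -0.7261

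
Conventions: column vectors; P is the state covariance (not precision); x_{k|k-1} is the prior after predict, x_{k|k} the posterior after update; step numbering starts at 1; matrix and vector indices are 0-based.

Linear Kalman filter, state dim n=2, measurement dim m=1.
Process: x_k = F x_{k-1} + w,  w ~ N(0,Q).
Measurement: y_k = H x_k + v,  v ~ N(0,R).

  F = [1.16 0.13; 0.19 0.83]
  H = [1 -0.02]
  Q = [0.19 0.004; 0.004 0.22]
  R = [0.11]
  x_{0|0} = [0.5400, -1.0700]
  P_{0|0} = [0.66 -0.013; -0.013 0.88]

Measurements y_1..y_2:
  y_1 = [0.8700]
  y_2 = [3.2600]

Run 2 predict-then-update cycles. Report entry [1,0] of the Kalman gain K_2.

K[1,0] = 0.2926

step 1: x^-=[0.4873, -0.7855]  P^-=[1.0890 0.2316; 0.2316 0.8460]  S=[1.1901]  K=[0.9112; 0.1804]  nu=[0.3670]  x^+=[0.8217, -0.7193]  P^+=[0.1009 0.0360; 0.0360 0.8072]
step 2: x^-=[0.8597, -0.4409]  P^-=[0.3503 0.1489; 0.1489 0.7911]  S=[0.4547]  K=[0.7639; 0.2926]  nu=[2.3915]  x^+=[2.6866, 0.2590]  P^+=[0.0850 0.0472; 0.0472 0.7522]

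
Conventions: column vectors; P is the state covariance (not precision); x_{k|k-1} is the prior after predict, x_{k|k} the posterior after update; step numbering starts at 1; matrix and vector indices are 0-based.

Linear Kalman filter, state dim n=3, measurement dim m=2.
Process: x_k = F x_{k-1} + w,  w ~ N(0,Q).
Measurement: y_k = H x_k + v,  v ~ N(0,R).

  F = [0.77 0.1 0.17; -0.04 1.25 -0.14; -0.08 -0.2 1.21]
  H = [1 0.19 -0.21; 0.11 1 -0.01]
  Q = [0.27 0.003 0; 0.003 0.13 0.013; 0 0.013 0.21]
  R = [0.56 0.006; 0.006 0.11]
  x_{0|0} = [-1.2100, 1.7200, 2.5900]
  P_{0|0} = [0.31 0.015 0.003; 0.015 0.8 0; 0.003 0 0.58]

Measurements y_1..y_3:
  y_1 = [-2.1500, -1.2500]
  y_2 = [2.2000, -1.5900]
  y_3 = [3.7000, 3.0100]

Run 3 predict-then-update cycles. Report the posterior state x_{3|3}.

step 1: x^-=[-0.3194, 1.8358, 2.8867]  P^-=[0.4817 0.0937 0.0845; 0.0937 1.3904 -0.2858; 0.0845 -0.2858 1.0931]  S=[1.1630 0.4788; 0.4788 1.5325]  K=[0.4304 -0.0393; -0.0204 0.9223; -0.1081 -0.1538]  nu=[-1.5732, -3.0218]  x^+=[-0.8776, -0.9190, 3.5213]  P^+=[0.2801 -0.0310 0.1590; -0.0310 0.1045 -0.0248; 0.1590 -0.0248 1.0273]
step 2: x^-=[-0.1691, -1.6066, 4.5148]  P^-=[0.5028 -0.0698 0.3408; -0.0698 0.3274 -0.2275; 0.3408 -0.2275 1.7003]  S=[0.9981 0.0927; 0.0927 0.4321]  K=[0.4312 -0.1340; -0.0296 0.7515; -0.0154 -0.4758]  nu=[3.6224, 0.0803]  x^+=[1.3822, -1.6534, 4.4209]  P^+=[0.3202 -0.0440 0.3387; -0.0440 0.0866 -0.0737; 0.3387 -0.0737 1.6009]
step 3: x^-=[1.6505, -2.7410, 5.5694]  P^-=[0.5864 -0.1297 0.6195; -0.1297 0.3312 -0.4009; 0.6195 -0.4009 2.5281]  S=[0.9923 0.0707; 0.0707 0.4266]  K=[0.4522 -0.2424; -0.0365 0.7583; 0.0733 -0.8513]  nu=[3.7398, 5.6251]  x^+=[1.9782, 1.3876, 1.0548]  P^+=[0.3739 -0.0598 0.5271; -0.0598 0.0885 -0.1290; 0.5271 -0.1290 2.2224]

x_post = [1.9782, 1.3876, 1.0548]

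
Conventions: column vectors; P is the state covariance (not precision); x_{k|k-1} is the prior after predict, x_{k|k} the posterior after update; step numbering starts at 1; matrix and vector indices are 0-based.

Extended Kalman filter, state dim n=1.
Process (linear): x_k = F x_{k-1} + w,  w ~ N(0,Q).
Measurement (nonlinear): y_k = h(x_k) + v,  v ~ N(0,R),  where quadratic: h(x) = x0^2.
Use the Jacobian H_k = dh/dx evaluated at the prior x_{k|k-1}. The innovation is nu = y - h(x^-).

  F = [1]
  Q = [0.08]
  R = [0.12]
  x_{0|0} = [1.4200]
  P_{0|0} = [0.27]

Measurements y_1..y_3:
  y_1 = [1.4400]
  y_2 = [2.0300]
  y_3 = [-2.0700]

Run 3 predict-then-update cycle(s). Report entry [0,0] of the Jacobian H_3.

H_jac[0,0] = 2.8066

step 1: x^-=[1.4200]  P^-=[0.3500]  H_jac=[2.8400]  S=[2.9430]  K=[0.3378]  nu=[-0.5764]  x^+=[1.2253]  P^+=[0.0143]
step 2: x^-=[1.2253]  P^-=[0.0943]  H_jac=[2.4506]  S=[0.6862]  K=[0.3367]  nu=[0.5286]  x^+=[1.4033]  P^+=[0.0165]
step 3: x^-=[1.4033]  P^-=[0.0965]  H_jac=[2.8066]  S=[0.8800]  K=[0.3077]  nu=[-4.0392]  x^+=[0.1603]  P^+=[0.0132]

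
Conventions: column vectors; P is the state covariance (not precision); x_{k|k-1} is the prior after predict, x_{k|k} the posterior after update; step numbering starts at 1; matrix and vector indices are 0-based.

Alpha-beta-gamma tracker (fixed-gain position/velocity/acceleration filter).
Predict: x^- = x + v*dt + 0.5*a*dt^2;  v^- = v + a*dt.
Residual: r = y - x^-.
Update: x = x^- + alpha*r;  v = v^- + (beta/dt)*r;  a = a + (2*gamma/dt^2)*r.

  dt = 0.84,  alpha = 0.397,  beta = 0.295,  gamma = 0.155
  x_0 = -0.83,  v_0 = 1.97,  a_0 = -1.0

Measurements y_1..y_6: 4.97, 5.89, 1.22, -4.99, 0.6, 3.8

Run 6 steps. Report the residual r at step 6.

step 1: x_pred=0.4720  r=4.4980  x^+=2.2577  v^+=2.7097  a^+=0.9762
step 2: x_pred=4.8782  r=1.0118  x^+=5.2799  v^+=3.8850  a^+=1.4207
step 3: x_pred=9.0445  r=-7.8245  x^+=5.9382  v^+=2.3305  a^+=-2.0169
step 4: x_pred=7.1842  r=-12.1742  x^+=2.3510  v^+=-3.6392  a^+=-7.3656
step 5: x_pred=-3.3045  r=3.9045  x^+=-1.7544  v^+=-8.4551  a^+=-5.6502
step 6: x_pred=-10.8500  r=14.6500  x^+=-5.0340  v^+=-8.0562  a^+=0.7862

resid = 14.6500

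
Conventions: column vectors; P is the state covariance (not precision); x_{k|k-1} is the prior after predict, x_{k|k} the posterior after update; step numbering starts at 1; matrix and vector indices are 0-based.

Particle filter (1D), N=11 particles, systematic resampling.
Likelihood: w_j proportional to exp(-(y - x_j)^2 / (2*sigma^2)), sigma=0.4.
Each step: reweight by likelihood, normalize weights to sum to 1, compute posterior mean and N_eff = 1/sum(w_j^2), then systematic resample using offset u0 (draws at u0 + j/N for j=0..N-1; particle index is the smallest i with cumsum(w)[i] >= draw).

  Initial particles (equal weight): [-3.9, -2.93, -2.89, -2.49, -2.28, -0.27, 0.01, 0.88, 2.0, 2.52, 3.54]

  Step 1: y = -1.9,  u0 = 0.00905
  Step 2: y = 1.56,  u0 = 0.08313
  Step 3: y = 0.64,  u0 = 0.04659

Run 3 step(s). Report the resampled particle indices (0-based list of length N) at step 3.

step 1: w=[0.0000, 0.0344, 0.0442, 0.3187, 0.6024, 0.0002, 0.0000, 0.0000, 0.0000, 0.0000, 0.0000]  mean=-2.3958  Neff=2.1384  idx=[1, 3, 3, 3, 3, 4, 4, 4, 4, 4, 4]
step 2: w=[0.0000, 0.0009, 0.0009, 0.0009, 0.0009, 0.1660, 0.1660, 0.1660, 0.1660, 0.1660, 0.1660]  mean=-2.2808  Neff=6.0451  idx=[5, 6, 6, 7, 7, 8, 8, 9, 9, 10, 10]
step 3: w=[0.0909, 0.0909, 0.0909, 0.0909, 0.0909, 0.0909, 0.0909, 0.0909, 0.0909, 0.0909, 0.0909]  mean=-2.2800  Neff=11.0000  idx=[0, 1, 2, 3, 4, 5, 6, 7, 8, 9, 10]

resampled_idx = [0, 1, 2, 3, 4, 5, 6, 7, 8, 9, 10]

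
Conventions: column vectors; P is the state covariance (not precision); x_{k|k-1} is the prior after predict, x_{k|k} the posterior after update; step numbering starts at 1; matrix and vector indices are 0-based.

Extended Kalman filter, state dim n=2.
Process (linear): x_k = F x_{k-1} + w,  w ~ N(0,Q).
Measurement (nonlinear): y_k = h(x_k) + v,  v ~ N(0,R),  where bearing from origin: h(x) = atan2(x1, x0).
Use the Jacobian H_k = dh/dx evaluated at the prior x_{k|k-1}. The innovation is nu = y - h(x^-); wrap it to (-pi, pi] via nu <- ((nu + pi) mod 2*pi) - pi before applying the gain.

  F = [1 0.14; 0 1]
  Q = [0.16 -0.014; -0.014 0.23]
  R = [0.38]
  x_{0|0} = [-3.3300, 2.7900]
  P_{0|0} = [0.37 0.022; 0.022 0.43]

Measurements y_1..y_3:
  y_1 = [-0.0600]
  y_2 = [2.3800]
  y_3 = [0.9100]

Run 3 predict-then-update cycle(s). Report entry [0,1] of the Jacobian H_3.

H_jac[0,1] = -0.1052

step 1: x^-=[-2.9394, 2.7900]  P^-=[0.5446 0.0682; 0.0682 0.6600]  H_jac=[-0.1699 -0.1790]  S=[0.4210]  K=[-0.2487; -0.3081]  nu=[-2.4423]  x^+=[-2.3319, 3.5424]  P^+=[0.5185 0.0359; 0.0359 0.6200]
step 2: x^-=[-1.8360, 3.5424]  P^-=[0.7008 0.1087; 0.1087 0.8500]  H_jac=[-0.2225 -0.1153]  S=[0.4316]  K=[-0.3904; -0.2832]  nu=[0.3310]  x^+=[-1.9652, 3.4487]  P^+=[0.6350 0.0610; 0.0610 0.8154]
step 3: x^-=[-1.4824, 3.4487]  P^-=[0.8281 0.1612; 0.1612 1.0454]  H_jac=[-0.2447 -0.1052]  S=[0.4495]  K=[-0.4886; -0.3325]  nu=[-1.0668]  x^+=[-0.9612, 3.8033]  P^+=[0.7208 0.0882; 0.0882 0.9957]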